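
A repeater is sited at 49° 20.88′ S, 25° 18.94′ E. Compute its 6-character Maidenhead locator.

Add 180° to longitude and 90° to latitude: 205.3157, 40.6520.
Field: lon ⌊205.3157/20⌋ = 10 → K; lat ⌊40.6520/10⌋ = 4 → E.
Square: lon ⌊5.3157/2⌋ = 2; lat ⌊0.6520/1⌋ = 0.
Subsquare: lon ⌊1.3157/0.0833333⌋ = 15 → p; lat ⌊0.6520/0.0416667⌋ = 15 → p.

KE20pp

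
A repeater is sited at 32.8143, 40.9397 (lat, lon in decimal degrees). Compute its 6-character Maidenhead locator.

LM02lt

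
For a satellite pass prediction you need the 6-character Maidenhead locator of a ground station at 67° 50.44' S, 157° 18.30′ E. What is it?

QC82pd

Offset from 180°W / 90°S: lon 337.3050°, lat 22.1593°.
Field: 337.3050/20 → 16 → Q, 22.1593/10 → 2 → C; chars QC.
Square: 17.3050/2 → 8, 2.1593/1 → 2; chars 82.
Subsquare: 1.3050/0.0833333 → 15 → p, 0.1593/0.0416667 → 3 → d; chars pd.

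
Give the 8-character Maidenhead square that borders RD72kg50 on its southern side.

Latitude extended square 0; −1 → -1, wraps to 9, carry into subsquare.
Latitude subsquare g = 6; −1 → 5 = f.
The longitude characters are unchanged.

RD72kf59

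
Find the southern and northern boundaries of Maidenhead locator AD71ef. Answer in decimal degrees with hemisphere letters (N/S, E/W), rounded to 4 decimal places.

58.7917° S, 58.7500° S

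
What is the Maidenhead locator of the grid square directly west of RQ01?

QQ91

Longitude square 0; −1 → -1, wraps to 9, carry into field.
Longitude field R = 17; −1 → 16 = Q.
The latitude characters are unchanged.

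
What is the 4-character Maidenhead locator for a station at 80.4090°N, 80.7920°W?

ER90

Shift to the Maidenhead origin (180°W, 90°S): lon 99.21, lat 170.41.
Field: 99.21/20 → 4 → E, 170.41/10 → 17 → R; chars ER.
Square: 19.21/2 → 9, 0.41/1 → 0; chars 90.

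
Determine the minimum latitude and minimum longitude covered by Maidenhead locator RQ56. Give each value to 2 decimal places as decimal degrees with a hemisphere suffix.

76.00° N, 170.00° E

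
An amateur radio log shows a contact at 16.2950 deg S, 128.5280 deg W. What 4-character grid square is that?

CH53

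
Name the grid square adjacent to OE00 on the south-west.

ND99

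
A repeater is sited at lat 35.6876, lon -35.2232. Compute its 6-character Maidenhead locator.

Shift to the Maidenhead origin (180°W, 90°S): lon 144.7768, lat 125.6876.
Field (20°×10°, letters A–R): lon ⌊144.7768/20⌋ = 7 → H; lat ⌊125.6876/10⌋ = 12 → M.
Square (2°×1°, digits 0–9): lon ⌊4.7768/2⌋ = 2; lat ⌊5.6876/1⌋ = 5.
Subsquare (5′×2.5′, letters a–x): lon ⌊0.7768/0.0833333⌋ = 9 → j; lat ⌊0.6876/0.0416667⌋ = 16 → q.

HM25jq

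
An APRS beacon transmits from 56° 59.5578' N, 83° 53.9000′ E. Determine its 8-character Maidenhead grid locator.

NO16wx78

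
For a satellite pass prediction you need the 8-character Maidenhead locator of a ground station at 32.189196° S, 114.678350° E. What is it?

OF77it14

Offset from 180°W / 90°S: lon 294.67835°, lat 57.81080°.
Field: lon ⌊294.67835/20⌋ = 14 → O; lat ⌊57.81080/10⌋ = 5 → F.
Square: lon ⌊14.67835/2⌋ = 7; lat ⌊7.81080/1⌋ = 7.
Subsquare: lon ⌊0.67835/0.0833333⌋ = 8 → i; lat ⌊0.81080/0.0416667⌋ = 19 → t.
Extended square: lon ⌊0.01168/0.00833333⌋ = 1; lat ⌊0.01914/0.00416667⌋ = 4.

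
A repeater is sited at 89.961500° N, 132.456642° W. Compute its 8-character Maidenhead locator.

CR39sx50

Offset from 180°W / 90°S: lon 47.54336°, lat 179.96150°.
Field: lon ⌊47.54336/20⌋ = 2 → C; lat ⌊179.96150/10⌋ = 17 → R.
Square: lon ⌊7.54336/2⌋ = 3; lat ⌊9.96150/1⌋ = 9.
Subsquare: lon ⌊1.54336/0.0833333⌋ = 18 → s; lat ⌊0.96150/0.0416667⌋ = 23 → x.
Extended square: lon ⌊0.04336/0.00833333⌋ = 5; lat ⌊0.00317/0.00416667⌋ = 0.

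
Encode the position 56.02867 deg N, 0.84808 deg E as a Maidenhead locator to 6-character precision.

JO06ka

Add 180° to longitude and 90° to latitude: 180.8481, 146.0287.
Field (20°×10°, letters A–R): 180.8481/20 → 9 → J, 146.0287/10 → 14 → O; chars JO.
Square (2°×1°, digits 0–9): 0.8481/2 → 0, 6.0287/1 → 6; chars 06.
Subsquare (5′×2.5′, letters a–x): 0.8481/0.0833333 → 10 → k, 0.0287/0.0416667 → 0 → a; chars ka.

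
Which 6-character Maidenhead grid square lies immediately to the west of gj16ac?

GJ06xc

Longitude subsquare a = 0; −1 → -1, wraps to 23 = x, carry into square.
Longitude square 1; −1 → 0.
The latitude characters are unchanged.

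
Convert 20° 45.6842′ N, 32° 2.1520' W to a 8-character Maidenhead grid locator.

HL30xs52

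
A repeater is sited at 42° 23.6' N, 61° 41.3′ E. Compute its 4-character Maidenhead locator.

Offset from 180°W / 90°S: lon 241.69°, lat 132.39°.
Field: 241.69/20 → 12 → M, 132.39/10 → 13 → N; chars MN.
Square: 1.69/2 → 0, 2.39/1 → 2; chars 02.

MN02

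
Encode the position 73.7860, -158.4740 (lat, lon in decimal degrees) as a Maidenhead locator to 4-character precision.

Add 180° to longitude and 90° to latitude: 21.53, 163.79.
Field: 21.53/20 → 1 → B, 163.79/10 → 16 → Q; chars BQ.
Square: 1.53/2 → 0, 3.79/1 → 3; chars 03.

BQ03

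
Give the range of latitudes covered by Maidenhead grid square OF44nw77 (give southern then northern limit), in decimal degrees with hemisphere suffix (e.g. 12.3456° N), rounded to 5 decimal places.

35.05417° S, 35.05000° S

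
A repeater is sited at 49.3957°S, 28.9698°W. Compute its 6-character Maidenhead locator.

Add 180° to longitude and 90° to latitude: 151.0302, 40.6043.
Field: lon ⌊151.0302/20⌋ = 7 → H; lat ⌊40.6043/10⌋ = 4 → E.
Square: lon ⌊11.0302/2⌋ = 5; lat ⌊0.6043/1⌋ = 0.
Subsquare: lon ⌊1.0302/0.0833333⌋ = 12 → m; lat ⌊0.6043/0.0416667⌋ = 14 → o.

HE50mo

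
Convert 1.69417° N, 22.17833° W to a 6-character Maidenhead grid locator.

HJ81vq

Offset from 180°W / 90°S: lon 157.8217°, lat 91.6942°.
Field: lon ⌊157.8217/20⌋ = 7 → H; lat ⌊91.6942/10⌋ = 9 → J.
Square: lon ⌊17.8217/2⌋ = 8; lat ⌊1.6942/1⌋ = 1.
Subsquare: lon ⌊1.8217/0.0833333⌋ = 21 → v; lat ⌊0.6942/0.0416667⌋ = 16 → q.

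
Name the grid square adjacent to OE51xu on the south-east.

OE61at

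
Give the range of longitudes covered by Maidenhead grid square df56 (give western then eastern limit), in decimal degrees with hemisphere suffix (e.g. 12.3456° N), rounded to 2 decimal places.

Field D=3, F=5: +3·20° lon, +5·10° lat → SW at lon -120°, lat -40°.
Square 5, 6: +5·2° lon, +6·1° lat → SW at lon -110°, lat -34°.
Cell spans 2° lon × 1° lat.
west 110.00° W, east 108.00° W.

110.00° W, 108.00° W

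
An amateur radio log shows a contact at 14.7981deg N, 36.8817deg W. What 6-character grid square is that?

Shift to the Maidenhead origin (180°W, 90°S): lon 143.1183, lat 104.7981.
Field: 143.1183/20 → 7 → H, 104.7981/10 → 10 → K; chars HK.
Square: 3.1183/2 → 1, 4.7981/1 → 4; chars 14.
Subsquare: 1.1183/0.0833333 → 13 → n, 0.7981/0.0416667 → 19 → t; chars nt.

HK14nt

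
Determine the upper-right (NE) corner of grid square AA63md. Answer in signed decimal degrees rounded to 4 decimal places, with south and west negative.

Field A=0, A=0: +0·20° lon, +0·10° lat → SW at lon -180°, lat -90°.
Square 6, 3: +6·2° lon, +3·1° lat → SW at lon -168°, lat -87°.
Subsquare m=12, d=3: +12·0.0833333° lon, +3·0.0416667° lat → SW at lon -167°, lat -86.875°.
Cell spans 0.0833333° lon × 0.0416667° lat. NE corner is SW corner plus one full cell.
latitude -86.8333, longitude -166.9167.

-86.8333, -166.9167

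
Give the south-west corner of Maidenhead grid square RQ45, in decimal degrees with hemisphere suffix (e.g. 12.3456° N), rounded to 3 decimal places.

Field R=17, Q=16: +17·20° lon, +16·10° lat → SW at lon 160°, lat 70°.
Square 4, 5: +4·2° lon, +5·1° lat → SW at lon 168°, lat 75°.
latitude 75.000° N, longitude 168.000° E.

75.000° N, 168.000° E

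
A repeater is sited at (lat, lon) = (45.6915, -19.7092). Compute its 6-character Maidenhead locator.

Shift to the Maidenhead origin (180°W, 90°S): lon 160.2908, lat 135.6915.
Field: 160.2908/20 → 8 → I, 135.6915/10 → 13 → N; chars IN.
Square: 0.2908/2 → 0, 5.6915/1 → 5; chars 05.
Subsquare: 0.2908/0.0833333 → 3 → d, 0.6915/0.0416667 → 16 → q; chars dq.

IN05dq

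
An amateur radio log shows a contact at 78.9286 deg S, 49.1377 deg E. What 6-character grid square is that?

LB41nb

Add 180° to longitude and 90° to latitude: 229.1377, 11.0714.
Field (20°×10°, letters A–R): 229.1377/20 → 11 → L, 11.0714/10 → 1 → B; chars LB.
Square (2°×1°, digits 0–9): 9.1377/2 → 4, 1.0714/1 → 1; chars 41.
Subsquare (5′×2.5′, letters a–x): 1.1377/0.0833333 → 13 → n, 0.0714/0.0416667 → 1 → b; chars nb.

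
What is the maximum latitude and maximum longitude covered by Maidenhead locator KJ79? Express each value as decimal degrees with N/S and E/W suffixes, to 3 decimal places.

10.000° N, 36.000° E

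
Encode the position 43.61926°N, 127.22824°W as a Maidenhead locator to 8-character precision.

CN63jo28

Add 180° to longitude and 90° to latitude: 52.77176, 133.61926.
Field: lon ⌊52.77176/20⌋ = 2 → C; lat ⌊133.61926/10⌋ = 13 → N.
Square: lon ⌊12.77176/2⌋ = 6; lat ⌊3.61926/1⌋ = 3.
Subsquare: lon ⌊0.77176/0.0833333⌋ = 9 → j; lat ⌊0.61926/0.0416667⌋ = 14 → o.
Extended square: lon ⌊0.02176/0.00833333⌋ = 2; lat ⌊0.03593/0.00416667⌋ = 8.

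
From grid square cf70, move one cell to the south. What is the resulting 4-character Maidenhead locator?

CE79

Latitude square 0; −1 → -1, wraps to 9, carry into field.
Latitude field F = 5; −1 → 4 = E.
The longitude characters are unchanged.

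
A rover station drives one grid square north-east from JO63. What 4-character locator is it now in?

Longitude square 6; +1 → 7.
Latitude square 3; +1 → 4.

JO74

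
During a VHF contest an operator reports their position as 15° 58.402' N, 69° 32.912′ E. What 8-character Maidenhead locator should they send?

MK45sx53

Shift to the Maidenhead origin (180°W, 90°S): lon 249.54853, lat 105.97337.
Field: 249.54853/20 → 12 → M, 105.97337/10 → 10 → K; chars MK.
Square: 9.54853/2 → 4, 5.97337/1 → 5; chars 45.
Subsquare: 1.54853/0.0833333 → 18 → s, 0.97337/0.0416667 → 23 → x; chars sx.
Extended square: 0.04853/0.00833333 → 5, 0.01503/0.00416667 → 3; chars 53.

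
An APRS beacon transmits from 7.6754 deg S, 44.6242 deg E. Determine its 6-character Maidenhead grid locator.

LI22hh

Offset from 180°W / 90°S: lon 224.6242°, lat 82.3246°.
Field: 224.6242/20 → 11 → L, 82.3246/10 → 8 → I; chars LI.
Square: 4.6242/2 → 2, 2.3246/1 → 2; chars 22.
Subsquare: 0.6242/0.0833333 → 7 → h, 0.3246/0.0416667 → 7 → h; chars hh.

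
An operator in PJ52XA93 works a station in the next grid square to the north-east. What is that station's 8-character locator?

PJ62aa04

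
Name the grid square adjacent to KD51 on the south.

KD50

Latitude square 1; −1 → 0.
The longitude characters are unchanged.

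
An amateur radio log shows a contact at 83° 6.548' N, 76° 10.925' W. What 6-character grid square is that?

FR13vc

Shift to the Maidenhead origin (180°W, 90°S): lon 103.8179, lat 173.1091.
Field: 103.8179/20 → 5 → F, 173.1091/10 → 17 → R; chars FR.
Square: 3.8179/2 → 1, 3.1091/1 → 3; chars 13.
Subsquare: 1.8179/0.0833333 → 21 → v, 0.1091/0.0416667 → 2 → c; chars vc.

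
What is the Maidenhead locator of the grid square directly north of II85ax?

II86aa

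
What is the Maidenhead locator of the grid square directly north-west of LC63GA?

LC63fb

Longitude subsquare g = 6; −1 → 5 = f.
Latitude subsquare a = 0; +1 → 1 = b.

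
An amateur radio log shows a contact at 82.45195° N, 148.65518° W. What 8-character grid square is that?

BR52qk18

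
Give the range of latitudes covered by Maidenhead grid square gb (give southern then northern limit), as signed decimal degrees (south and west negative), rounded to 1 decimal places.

Field G=6, B=1: +6·20° lon, +1·10° lat → SW at lon -60°, lat -80°.
Cell spans 20° lon × 10° lat.
south -80.0, north -70.0.

-80.0, -70.0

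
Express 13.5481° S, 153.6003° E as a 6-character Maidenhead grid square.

QH66tk

Shift to the Maidenhead origin (180°W, 90°S): lon 333.6003, lat 76.4519.
Field (20°×10°, letters A–R): 333.6003/20 → 16 → Q, 76.4519/10 → 7 → H; chars QH.
Square (2°×1°, digits 0–9): 13.6003/2 → 6, 6.4519/1 → 6; chars 66.
Subsquare (5′×2.5′, letters a–x): 1.6003/0.0833333 → 19 → t, 0.4519/0.0416667 → 10 → k; chars tk.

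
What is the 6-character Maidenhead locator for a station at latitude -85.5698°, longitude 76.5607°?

MA84gk

Offset from 180°W / 90°S: lon 256.5607°, lat 4.4302°.
Field: lon ⌊256.5607/20⌋ = 12 → M; lat ⌊4.4302/10⌋ = 0 → A.
Square: lon ⌊16.5607/2⌋ = 8; lat ⌊4.4302/1⌋ = 4.
Subsquare: lon ⌊0.5607/0.0833333⌋ = 6 → g; lat ⌊0.4302/0.0416667⌋ = 10 → k.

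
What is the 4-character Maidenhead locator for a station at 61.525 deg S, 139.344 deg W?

Add 180° to longitude and 90° to latitude: 40.66, 28.48.
Field: lon ⌊40.66/20⌋ = 2 → C; lat ⌊28.48/10⌋ = 2 → C.
Square: lon ⌊0.66/2⌋ = 0; lat ⌊8.48/1⌋ = 8.

CC08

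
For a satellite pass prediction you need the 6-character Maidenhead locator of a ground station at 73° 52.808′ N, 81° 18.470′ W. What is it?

EQ93iv

Shift to the Maidenhead origin (180°W, 90°S): lon 98.6922, lat 163.8801.
Field: lon ⌊98.6922/20⌋ = 4 → E; lat ⌊163.8801/10⌋ = 16 → Q.
Square: lon ⌊18.6922/2⌋ = 9; lat ⌊3.8801/1⌋ = 3.
Subsquare: lon ⌊0.6922/0.0833333⌋ = 8 → i; lat ⌊0.8801/0.0416667⌋ = 21 → v.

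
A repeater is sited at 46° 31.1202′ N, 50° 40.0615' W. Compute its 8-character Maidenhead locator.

GN46pm94

Add 180° to longitude and 90° to latitude: 129.33231, 136.51867.
Field (20°×10°, letters A–R): lon ⌊129.33231/20⌋ = 6 → G; lat ⌊136.51867/10⌋ = 13 → N.
Square (2°×1°, digits 0–9): lon ⌊9.33231/2⌋ = 4; lat ⌊6.51867/1⌋ = 6.
Subsquare (5′×2.5′, letters a–x): lon ⌊1.33231/0.0833333⌋ = 15 → p; lat ⌊0.51867/0.0416667⌋ = 12 → m.
Extended square (30″×15″, digits 0–9): lon ⌊0.08231/0.00833333⌋ = 9; lat ⌊0.01867/0.00416667⌋ = 4.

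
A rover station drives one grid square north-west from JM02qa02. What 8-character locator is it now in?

Longitude extended square 0; −1 → -1, wraps to 9, carry into subsquare.
Longitude subsquare q = 16; −1 → 15 = p.
Latitude extended square 2; +1 → 3.

JM02pa93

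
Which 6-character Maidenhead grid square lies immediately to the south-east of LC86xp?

Longitude subsquare x = 23; +1 → 24, wraps to 0 = a, carry into square.
Longitude square 8; +1 → 9.
Latitude subsquare p = 15; −1 → 14 = o.

LC96ao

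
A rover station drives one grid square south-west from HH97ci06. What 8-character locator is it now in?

HH97bi95

Longitude extended square 0; −1 → -1, wraps to 9, carry into subsquare.
Longitude subsquare c = 2; −1 → 1 = b.
Latitude extended square 6; −1 → 5.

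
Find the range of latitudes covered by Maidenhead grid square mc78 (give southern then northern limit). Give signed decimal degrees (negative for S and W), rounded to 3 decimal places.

-62.000, -61.000

Field M=12, C=2: +12·20° lon, +2·10° lat → SW at lon 60°, lat -70°.
Square 7, 8: +7·2° lon, +8·1° lat → SW at lon 74°, lat -62°.
Cell spans 2° lon × 1° lat.
south -62.000, north -61.000.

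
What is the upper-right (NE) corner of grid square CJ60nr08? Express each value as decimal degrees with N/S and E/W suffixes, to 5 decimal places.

Field C=2, J=9: +2·20° lon, +9·10° lat → SW at lon -140°, lat 0°.
Square 6, 0: +6·2° lon, +0·1° lat → SW at lon -128°, lat 0°.
Subsquare n=13, r=17: +13·0.0833333° lon, +17·0.0416667° lat → SW at lon -126.917°, lat 0.708333°.
Extended square 0, 8: +0·0.00833333° lon, +8·0.00416667° lat → SW at lon -126.917°, lat 0.741667°.
Cell spans 0.00833333° lon × 0.00416667° lat. NE corner is SW corner plus one full cell.
latitude 0.74583° N, longitude 126.90833° W.

0.74583° N, 126.90833° W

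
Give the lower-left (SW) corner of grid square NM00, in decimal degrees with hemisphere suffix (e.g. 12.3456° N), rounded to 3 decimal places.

Field N=13, M=12: +13·20° lon, +12·10° lat → SW at lon 80°, lat 30°.
Square 0, 0: +0·2° lon, +0·1° lat → SW at lon 80°, lat 30°.
latitude 30.000° N, longitude 80.000° E.

30.000° N, 80.000° E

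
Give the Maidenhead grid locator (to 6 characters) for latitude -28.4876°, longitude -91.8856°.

EG41bm

Add 180° to longitude and 90° to latitude: 88.1144, 61.5124.
Field: lon ⌊88.1144/20⌋ = 4 → E; lat ⌊61.5124/10⌋ = 6 → G.
Square: lon ⌊8.1144/2⌋ = 4; lat ⌊1.5124/1⌋ = 1.
Subsquare: lon ⌊0.1144/0.0833333⌋ = 1 → b; lat ⌊0.5124/0.0416667⌋ = 12 → m.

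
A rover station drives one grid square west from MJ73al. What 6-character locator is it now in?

MJ63xl

Longitude subsquare a = 0; −1 → -1, wraps to 23 = x, carry into square.
Longitude square 7; −1 → 6.
The latitude characters are unchanged.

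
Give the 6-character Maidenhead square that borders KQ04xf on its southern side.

Latitude subsquare f = 5; −1 → 4 = e.
The longitude characters are unchanged.

KQ04xe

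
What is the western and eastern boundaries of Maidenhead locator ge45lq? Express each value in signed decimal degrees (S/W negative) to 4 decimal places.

Field G=6, E=4: +6·20° lon, +4·10° lat → SW at lon -60°, lat -50°.
Square 4, 5: +4·2° lon, +5·1° lat → SW at lon -52°, lat -45°.
Subsquare l=11, q=16: +11·0.0833333° lon, +16·0.0416667° lat → SW at lon -51.0833°, lat -44.3333°.
Cell spans 0.0833333° lon × 0.0416667° lat.
west -51.0833, east -51.0000.

-51.0833, -51.0000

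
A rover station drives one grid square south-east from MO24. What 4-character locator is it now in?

MO33

Longitude square 2; +1 → 3.
Latitude square 4; −1 → 3.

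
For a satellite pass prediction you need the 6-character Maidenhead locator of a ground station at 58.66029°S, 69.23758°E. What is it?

MD41oi

Add 180° to longitude and 90° to latitude: 249.2376, 31.3397.
Field: 249.2376/20 → 12 → M, 31.3397/10 → 3 → D; chars MD.
Square: 9.2376/2 → 4, 1.3397/1 → 1; chars 41.
Subsquare: 1.2376/0.0833333 → 14 → o, 0.3397/0.0416667 → 8 → i; chars oi.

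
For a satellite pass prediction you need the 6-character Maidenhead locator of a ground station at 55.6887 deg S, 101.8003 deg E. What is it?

OD04vh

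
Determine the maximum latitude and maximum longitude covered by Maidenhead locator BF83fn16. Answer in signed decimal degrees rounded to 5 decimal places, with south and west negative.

Field B=1, F=5: +1·20° lon, +5·10° lat → SW at lon -160°, lat -40°.
Square 8, 3: +8·2° lon, +3·1° lat → SW at lon -144°, lat -37°.
Subsquare f=5, n=13: +5·0.0833333° lon, +13·0.0416667° lat → SW at lon -143.583°, lat -36.4583°.
Extended square 1, 6: +1·0.00833333° lon, +6·0.00416667° lat → SW at lon -143.575°, lat -36.4333°.
Cell spans 0.00833333° lon × 0.00416667° lat. NE corner is SW corner plus one full cell.
latitude -36.42917, longitude -143.56667.

-36.42917, -143.56667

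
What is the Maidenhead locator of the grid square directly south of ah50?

AG59

Latitude square 0; −1 → -1, wraps to 9, carry into field.
Latitude field H = 7; −1 → 6 = G.
The longitude characters are unchanged.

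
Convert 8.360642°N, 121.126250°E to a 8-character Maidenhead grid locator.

Add 180° to longitude and 90° to latitude: 301.12625, 98.36064.
Field: 301.12625/20 → 15 → P, 98.36064/10 → 9 → J; chars PJ.
Square: 1.12625/2 → 0, 8.36064/1 → 8; chars 08.
Subsquare: 1.12625/0.0833333 → 13 → n, 0.36064/0.0416667 → 8 → i; chars ni.
Extended square: 0.04292/0.00833333 → 5, 0.02731/0.00416667 → 6; chars 56.

PJ08ni56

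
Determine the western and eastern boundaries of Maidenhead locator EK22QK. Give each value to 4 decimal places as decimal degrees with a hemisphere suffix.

Field E=4, K=10: +4·20° lon, +10·10° lat → SW at lon -100°, lat 10°.
Square 2, 2: +2·2° lon, +2·1° lat → SW at lon -96°, lat 12°.
Subsquare q=16, k=10: +16·0.0833333° lon, +10·0.0416667° lat → SW at lon -94.6667°, lat 12.4167°.
Cell spans 0.0833333° lon × 0.0416667° lat.
west 94.6667° W, east 94.5833° W.

94.6667° W, 94.5833° W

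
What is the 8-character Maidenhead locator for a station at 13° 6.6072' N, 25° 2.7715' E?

Add 180° to longitude and 90° to latitude: 205.04619, 103.11012.
Field: lon ⌊205.04619/20⌋ = 10 → K; lat ⌊103.11012/10⌋ = 10 → K.
Square: lon ⌊5.04619/2⌋ = 2; lat ⌊3.11012/1⌋ = 3.
Subsquare: lon ⌊1.04619/0.0833333⌋ = 12 → m; lat ⌊0.11012/0.0416667⌋ = 2 → c.
Extended square: lon ⌊0.04619/0.00833333⌋ = 5; lat ⌊0.02679/0.00416667⌋ = 6.

KK23mc56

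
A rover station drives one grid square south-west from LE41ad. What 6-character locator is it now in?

LE31xc

Longitude subsquare a = 0; −1 → -1, wraps to 23 = x, carry into square.
Longitude square 4; −1 → 3.
Latitude subsquare d = 3; −1 → 2 = c.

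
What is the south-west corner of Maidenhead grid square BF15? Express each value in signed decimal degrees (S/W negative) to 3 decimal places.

Field B=1, F=5: +1·20° lon, +5·10° lat → SW at lon -160°, lat -40°.
Square 1, 5: +1·2° lon, +5·1° lat → SW at lon -158°, lat -35°.
latitude -35.000, longitude -158.000.

-35.000, -158.000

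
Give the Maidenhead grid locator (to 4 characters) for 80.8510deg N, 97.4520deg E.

NR80

Offset from 180°W / 90°S: lon 277.45°, lat 170.85°.
Field: lon ⌊277.45/20⌋ = 13 → N; lat ⌊170.85/10⌋ = 17 → R.
Square: lon ⌊17.45/2⌋ = 8; lat ⌊0.85/1⌋ = 0.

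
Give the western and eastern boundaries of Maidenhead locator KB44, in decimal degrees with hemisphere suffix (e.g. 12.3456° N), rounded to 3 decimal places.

28.000° E, 30.000° E

Field K=10, B=1: +10·20° lon, +1·10° lat → SW at lon 20°, lat -80°.
Square 4, 4: +4·2° lon, +4·1° lat → SW at lon 28°, lat -76°.
Cell spans 2° lon × 1° lat.
west 28.000° E, east 30.000° E.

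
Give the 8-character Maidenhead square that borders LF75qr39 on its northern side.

LF75qs30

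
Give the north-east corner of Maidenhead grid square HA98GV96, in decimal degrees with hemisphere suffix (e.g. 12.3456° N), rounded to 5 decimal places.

81.09583° S, 21.41667° W

Field H=7, A=0: +7·20° lon, +0·10° lat → SW at lon -40°, lat -90°.
Square 9, 8: +9·2° lon, +8·1° lat → SW at lon -22°, lat -82°.
Subsquare g=6, v=21: +6·0.0833333° lon, +21·0.0416667° lat → SW at lon -21.5°, lat -81.125°.
Extended square 9, 6: +9·0.00833333° lon, +6·0.00416667° lat → SW at lon -21.425°, lat -81.1°.
Cell spans 0.00833333° lon × 0.00416667° lat. NE corner is SW corner plus one full cell.
latitude 81.09583° S, longitude 21.41667° W.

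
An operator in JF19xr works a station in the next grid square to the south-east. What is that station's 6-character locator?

Longitude subsquare x = 23; +1 → 24, wraps to 0 = a, carry into square.
Longitude square 1; +1 → 2.
Latitude subsquare r = 17; −1 → 16 = q.

JF29aq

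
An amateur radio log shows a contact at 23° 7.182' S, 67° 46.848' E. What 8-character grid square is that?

Add 180° to longitude and 90° to latitude: 247.78080, 66.88030.
Field: 247.78080/20 → 12 → M, 66.88030/10 → 6 → G; chars MG.
Square: 7.78080/2 → 3, 6.88030/1 → 6; chars 36.
Subsquare: 1.78080/0.0833333 → 21 → v, 0.88030/0.0416667 → 21 → v; chars vv.
Extended square: 0.03080/0.00833333 → 3, 0.00530/0.00416667 → 1; chars 31.

MG36vv31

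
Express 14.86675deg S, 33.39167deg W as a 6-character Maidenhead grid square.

HH35hd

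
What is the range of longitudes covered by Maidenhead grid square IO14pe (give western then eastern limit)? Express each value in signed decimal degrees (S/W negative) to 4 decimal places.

-16.7500, -16.6667

Field I=8, O=14: +8·20° lon, +14·10° lat → SW at lon -20°, lat 50°.
Square 1, 4: +1·2° lon, +4·1° lat → SW at lon -18°, lat 54°.
Subsquare p=15, e=4: +15·0.0833333° lon, +4·0.0416667° lat → SW at lon -16.75°, lat 54.1667°.
Cell spans 0.0833333° lon × 0.0416667° lat.
west -16.7500, east -16.6667.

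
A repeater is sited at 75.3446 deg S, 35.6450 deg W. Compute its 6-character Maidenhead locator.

Add 180° to longitude and 90° to latitude: 144.3550, 14.6554.
Field: lon ⌊144.3550/20⌋ = 7 → H; lat ⌊14.6554/10⌋ = 1 → B.
Square: lon ⌊4.3550/2⌋ = 2; lat ⌊4.6554/1⌋ = 4.
Subsquare: lon ⌊0.3550/0.0833333⌋ = 4 → e; lat ⌊0.6554/0.0416667⌋ = 15 → p.

HB24ep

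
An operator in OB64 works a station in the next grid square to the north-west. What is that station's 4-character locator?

Longitude square 6; −1 → 5.
Latitude square 4; +1 → 5.

OB55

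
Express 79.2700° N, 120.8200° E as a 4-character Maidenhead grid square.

PQ09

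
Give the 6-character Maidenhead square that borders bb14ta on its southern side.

BB13tx

Latitude subsquare a = 0; −1 → -1, wraps to 23 = x, carry into square.
Latitude square 4; −1 → 3.
The longitude characters are unchanged.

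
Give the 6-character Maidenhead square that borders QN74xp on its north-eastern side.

Longitude subsquare x = 23; +1 → 24, wraps to 0 = a, carry into square.
Longitude square 7; +1 → 8.
Latitude subsquare p = 15; +1 → 16 = q.

QN84aq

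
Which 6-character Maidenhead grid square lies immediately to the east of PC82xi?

PC92ai

Longitude subsquare x = 23; +1 → 24, wraps to 0 = a, carry into square.
Longitude square 8; +1 → 9.
The latitude characters are unchanged.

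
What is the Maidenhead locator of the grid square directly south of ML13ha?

ML12hx

Latitude subsquare a = 0; −1 → -1, wraps to 23 = x, carry into square.
Latitude square 3; −1 → 2.
The longitude characters are unchanged.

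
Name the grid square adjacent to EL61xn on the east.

Longitude subsquare x = 23; +1 → 24, wraps to 0 = a, carry into square.
Longitude square 6; +1 → 7.
The latitude characters are unchanged.

EL71an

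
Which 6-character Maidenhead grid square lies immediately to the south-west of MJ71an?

MJ61xm

Longitude subsquare a = 0; −1 → -1, wraps to 23 = x, carry into square.
Longitude square 7; −1 → 6.
Latitude subsquare n = 13; −1 → 12 = m.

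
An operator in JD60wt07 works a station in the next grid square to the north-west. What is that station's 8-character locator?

JD60vt98

Longitude extended square 0; −1 → -1, wraps to 9, carry into subsquare.
Longitude subsquare w = 22; −1 → 21 = v.
Latitude extended square 7; +1 → 8.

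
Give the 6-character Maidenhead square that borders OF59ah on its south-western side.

Longitude subsquare a = 0; −1 → -1, wraps to 23 = x, carry into square.
Longitude square 5; −1 → 4.
Latitude subsquare h = 7; −1 → 6 = g.

OF49xg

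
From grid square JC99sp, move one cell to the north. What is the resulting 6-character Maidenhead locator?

Latitude subsquare p = 15; +1 → 16 = q.
The longitude characters are unchanged.

JC99sq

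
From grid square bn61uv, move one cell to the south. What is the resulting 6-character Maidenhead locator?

Latitude subsquare v = 21; −1 → 20 = u.
The longitude characters are unchanged.

BN61uu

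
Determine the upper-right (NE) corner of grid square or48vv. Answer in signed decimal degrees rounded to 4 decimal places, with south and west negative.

Field O=14, R=17: +14·20° lon, +17·10° lat → SW at lon 100°, lat 80°.
Square 4, 8: +4·2° lon, +8·1° lat → SW at lon 108°, lat 88°.
Subsquare v=21, v=21: +21·0.0833333° lon, +21·0.0416667° lat → SW at lon 109.75°, lat 88.875°.
Cell spans 0.0833333° lon × 0.0416667° lat. NE corner is SW corner plus one full cell.
latitude 88.9167, longitude 109.8333.

88.9167, 109.8333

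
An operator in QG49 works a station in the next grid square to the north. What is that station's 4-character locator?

Latitude square 9; +1 → 10, wraps to 0, carry into field.
Latitude field G = 6; +1 → 7 = H.
The longitude characters are unchanged.

QH40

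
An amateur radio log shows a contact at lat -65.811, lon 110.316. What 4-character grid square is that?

Shift to the Maidenhead origin (180°W, 90°S): lon 290.32, lat 24.19.
Field: lon ⌊290.32/20⌋ = 14 → O; lat ⌊24.19/10⌋ = 2 → C.
Square: lon ⌊10.32/2⌋ = 5; lat ⌊4.19/1⌋ = 4.

OC54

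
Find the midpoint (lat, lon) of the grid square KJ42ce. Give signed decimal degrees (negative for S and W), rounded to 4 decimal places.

Field K=10, J=9: +10·20° lon, +9·10° lat → SW at lon 20°, lat 0°.
Square 4, 2: +4·2° lon, +2·1° lat → SW at lon 28°, lat 2°.
Subsquare c=2, e=4: +2·0.0833333° lon, +4·0.0416667° lat → SW at lon 28.1667°, lat 2.16667°.
Cell spans 0.0833333° lon × 0.0416667° lat. Centre is SW corner plus half of each.
latitude 2.1875, longitude 28.2083.

2.1875, 28.2083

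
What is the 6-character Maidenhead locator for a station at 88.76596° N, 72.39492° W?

FR38ts

Offset from 180°W / 90°S: lon 107.6051°, lat 178.7660°.
Field: lon ⌊107.6051/20⌋ = 5 → F; lat ⌊178.7660/10⌋ = 17 → R.
Square: lon ⌊7.6051/2⌋ = 3; lat ⌊8.7660/1⌋ = 8.
Subsquare: lon ⌊1.6051/0.0833333⌋ = 19 → t; lat ⌊0.7660/0.0416667⌋ = 18 → s.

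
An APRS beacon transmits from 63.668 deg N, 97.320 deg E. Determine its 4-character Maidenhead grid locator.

Add 180° to longitude and 90° to latitude: 277.32, 153.67.
Field (20°×10°, letters A–R): 277.32/20 → 13 → N, 153.67/10 → 15 → P; chars NP.
Square (2°×1°, digits 0–9): 17.32/2 → 8, 3.67/1 → 3; chars 83.

NP83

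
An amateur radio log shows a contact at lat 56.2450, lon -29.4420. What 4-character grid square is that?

Add 180° to longitude and 90° to latitude: 150.56, 146.25.
Field: 150.56/20 → 7 → H, 146.25/10 → 14 → O; chars HO.
Square: 10.56/2 → 5, 6.25/1 → 6; chars 56.

HO56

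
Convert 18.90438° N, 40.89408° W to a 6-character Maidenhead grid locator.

GK98nv

Add 180° to longitude and 90° to latitude: 139.1059, 108.9044.
Field: 139.1059/20 → 6 → G, 108.9044/10 → 10 → K; chars GK.
Square: 19.1059/2 → 9, 8.9044/1 → 8; chars 98.
Subsquare: 1.1059/0.0833333 → 13 → n, 0.9044/0.0416667 → 21 → v; chars nv.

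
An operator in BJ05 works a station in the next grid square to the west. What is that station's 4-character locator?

AJ95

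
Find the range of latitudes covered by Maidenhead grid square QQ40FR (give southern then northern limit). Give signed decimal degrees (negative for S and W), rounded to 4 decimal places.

70.7083, 70.7500

Field Q=16, Q=16: +16·20° lon, +16·10° lat → SW at lon 140°, lat 70°.
Square 4, 0: +4·2° lon, +0·1° lat → SW at lon 148°, lat 70°.
Subsquare f=5, r=17: +5·0.0833333° lon, +17·0.0416667° lat → SW at lon 148.417°, lat 70.7083°.
Cell spans 0.0833333° lon × 0.0416667° lat.
south 70.7083, north 70.7500.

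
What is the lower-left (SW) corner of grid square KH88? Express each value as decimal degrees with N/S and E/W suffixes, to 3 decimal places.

12.000° S, 36.000° E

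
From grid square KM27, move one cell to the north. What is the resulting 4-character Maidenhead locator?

KM28

Latitude square 7; +1 → 8.
The longitude characters are unchanged.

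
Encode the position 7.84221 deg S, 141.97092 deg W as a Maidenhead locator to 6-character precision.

BI92ad

Shift to the Maidenhead origin (180°W, 90°S): lon 38.0291, lat 82.1578.
Field (20°×10°, letters A–R): 38.0291/20 → 1 → B, 82.1578/10 → 8 → I; chars BI.
Square (2°×1°, digits 0–9): 18.0291/2 → 9, 2.1578/1 → 2; chars 92.
Subsquare (5′×2.5′, letters a–x): 0.0291/0.0833333 → 0 → a, 0.1578/0.0416667 → 3 → d; chars ad.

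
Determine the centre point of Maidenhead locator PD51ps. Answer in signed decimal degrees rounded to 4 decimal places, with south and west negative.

-58.2292, 131.2917

Field P=15, D=3: +15·20° lon, +3·10° lat → SW at lon 120°, lat -60°.
Square 5, 1: +5·2° lon, +1·1° lat → SW at lon 130°, lat -59°.
Subsquare p=15, s=18: +15·0.0833333° lon, +18·0.0416667° lat → SW at lon 131.25°, lat -58.25°.
Cell spans 0.0833333° lon × 0.0416667° lat. Centre is SW corner plus half of each.
latitude -58.2292, longitude 131.2917.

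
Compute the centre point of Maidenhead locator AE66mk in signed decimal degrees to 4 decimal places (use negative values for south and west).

-43.5625, -166.9583

Field A=0, E=4: +0·20° lon, +4·10° lat → SW at lon -180°, lat -50°.
Square 6, 6: +6·2° lon, +6·1° lat → SW at lon -168°, lat -44°.
Subsquare m=12, k=10: +12·0.0833333° lon, +10·0.0416667° lat → SW at lon -167°, lat -43.5833°.
Cell spans 0.0833333° lon × 0.0416667° lat. Centre is SW corner plus half of each.
latitude -43.5625, longitude -166.9583.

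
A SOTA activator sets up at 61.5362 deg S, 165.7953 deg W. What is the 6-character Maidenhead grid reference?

AC78cl

Offset from 180°W / 90°S: lon 14.2047°, lat 28.4638°.
Field: 14.2047/20 → 0 → A, 28.4638/10 → 2 → C; chars AC.
Square: 14.2047/2 → 7, 8.4638/1 → 8; chars 78.
Subsquare: 0.2047/0.0833333 → 2 → c, 0.4638/0.0416667 → 11 → l; chars cl.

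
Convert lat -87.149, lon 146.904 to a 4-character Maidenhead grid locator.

Add 180° to longitude and 90° to latitude: 326.90, 2.85.
Field: 326.90/20 → 16 → Q, 2.85/10 → 0 → A; chars QA.
Square: 6.90/2 → 3, 2.85/1 → 2; chars 32.

QA32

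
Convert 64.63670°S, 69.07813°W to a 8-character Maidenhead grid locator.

FC55li07

Offset from 180°W / 90°S: lon 110.92187°, lat 25.36330°.
Field: lon ⌊110.92187/20⌋ = 5 → F; lat ⌊25.36330/10⌋ = 2 → C.
Square: lon ⌊10.92187/2⌋ = 5; lat ⌊5.36330/1⌋ = 5.
Subsquare: lon ⌊0.92187/0.0833333⌋ = 11 → l; lat ⌊0.36330/0.0416667⌋ = 8 → i.
Extended square: lon ⌊0.00520/0.00833333⌋ = 0; lat ⌊0.02997/0.00416667⌋ = 7.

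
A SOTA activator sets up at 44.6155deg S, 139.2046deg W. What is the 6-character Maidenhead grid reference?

Offset from 180°W / 90°S: lon 40.7954°, lat 45.3845°.
Field: 40.7954/20 → 2 → C, 45.3845/10 → 4 → E; chars CE.
Square: 0.7954/2 → 0, 5.3845/1 → 5; chars 05.
Subsquare: 0.7954/0.0833333 → 9 → j, 0.3845/0.0416667 → 9 → j; chars jj.

CE05jj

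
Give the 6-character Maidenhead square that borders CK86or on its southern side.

Latitude subsquare r = 17; −1 → 16 = q.
The longitude characters are unchanged.

CK86oq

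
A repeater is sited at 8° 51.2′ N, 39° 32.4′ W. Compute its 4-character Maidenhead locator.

HJ08

Offset from 180°W / 90°S: lon 140.46°, lat 98.85°.
Field: 140.46/20 → 7 → H, 98.85/10 → 9 → J; chars HJ.
Square: 0.46/2 → 0, 8.85/1 → 8; chars 08.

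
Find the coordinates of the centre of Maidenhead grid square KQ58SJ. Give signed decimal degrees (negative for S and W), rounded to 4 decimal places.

78.3958, 31.5417

Field K=10, Q=16: +10·20° lon, +16·10° lat → SW at lon 20°, lat 70°.
Square 5, 8: +5·2° lon, +8·1° lat → SW at lon 30°, lat 78°.
Subsquare s=18, j=9: +18·0.0833333° lon, +9·0.0416667° lat → SW at lon 31.5°, lat 78.375°.
Cell spans 0.0833333° lon × 0.0416667° lat. Centre is SW corner plus half of each.
latitude 78.3958, longitude 31.5417.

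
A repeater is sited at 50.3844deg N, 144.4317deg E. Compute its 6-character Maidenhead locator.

Add 180° to longitude and 90° to latitude: 324.4317, 140.3844.
Field: lon ⌊324.4317/20⌋ = 16 → Q; lat ⌊140.3844/10⌋ = 14 → O.
Square: lon ⌊4.4317/2⌋ = 2; lat ⌊0.3844/1⌋ = 0.
Subsquare: lon ⌊0.4317/0.0833333⌋ = 5 → f; lat ⌊0.3844/0.0416667⌋ = 9 → j.

QO20fj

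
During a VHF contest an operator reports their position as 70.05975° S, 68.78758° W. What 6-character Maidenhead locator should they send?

FB59ow

Shift to the Maidenhead origin (180°W, 90°S): lon 111.2124, lat 19.9403.
Field: lon ⌊111.2124/20⌋ = 5 → F; lat ⌊19.9403/10⌋ = 1 → B.
Square: lon ⌊11.2124/2⌋ = 5; lat ⌊9.9403/1⌋ = 9.
Subsquare: lon ⌊1.2124/0.0833333⌋ = 14 → o; lat ⌊0.9403/0.0416667⌋ = 22 → w.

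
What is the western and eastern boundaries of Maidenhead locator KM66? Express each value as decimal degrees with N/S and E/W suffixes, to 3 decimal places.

32.000° E, 34.000° E

Field K=10, M=12: +10·20° lon, +12·10° lat → SW at lon 20°, lat 30°.
Square 6, 6: +6·2° lon, +6·1° lat → SW at lon 32°, lat 36°.
Cell spans 2° lon × 1° lat.
west 32.000° E, east 34.000° E.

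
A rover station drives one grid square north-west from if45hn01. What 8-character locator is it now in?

IF45gn92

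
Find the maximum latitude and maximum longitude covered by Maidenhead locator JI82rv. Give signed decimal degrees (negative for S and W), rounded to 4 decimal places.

Field J=9, I=8: +9·20° lon, +8·10° lat → SW at lon 0°, lat -10°.
Square 8, 2: +8·2° lon, +2·1° lat → SW at lon 16°, lat -8°.
Subsquare r=17, v=21: +17·0.0833333° lon, +21·0.0416667° lat → SW at lon 17.4167°, lat -7.125°.
Cell spans 0.0833333° lon × 0.0416667° lat. NE corner is SW corner plus one full cell.
latitude -7.0833, longitude 17.5000.

-7.0833, 17.5000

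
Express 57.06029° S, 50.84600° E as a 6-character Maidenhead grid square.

LD52kw

Offset from 180°W / 90°S: lon 230.8460°, lat 32.9397°.
Field: lon ⌊230.8460/20⌋ = 11 → L; lat ⌊32.9397/10⌋ = 3 → D.
Square: lon ⌊10.8460/2⌋ = 5; lat ⌊2.9397/1⌋ = 2.
Subsquare: lon ⌊0.8460/0.0833333⌋ = 10 → k; lat ⌊0.9397/0.0416667⌋ = 22 → w.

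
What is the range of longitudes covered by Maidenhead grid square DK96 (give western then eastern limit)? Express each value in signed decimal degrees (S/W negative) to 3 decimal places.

Field D=3, K=10: +3·20° lon, +10·10° lat → SW at lon -120°, lat 10°.
Square 9, 6: +9·2° lon, +6·1° lat → SW at lon -102°, lat 16°.
Cell spans 2° lon × 1° lat.
west -102.000, east -100.000.

-102.000, -100.000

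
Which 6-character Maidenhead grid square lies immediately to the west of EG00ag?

Longitude subsquare a = 0; −1 → -1, wraps to 23 = x, carry into square.
Longitude square 0; −1 → -1, wraps to 9, carry into field.
Longitude field E = 4; −1 → 3 = D.
The latitude characters are unchanged.

DG90xg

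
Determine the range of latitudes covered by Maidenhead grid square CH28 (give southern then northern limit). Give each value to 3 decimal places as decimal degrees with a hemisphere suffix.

Field C=2, H=7: +2·20° lon, +7·10° lat → SW at lon -140°, lat -20°.
Square 2, 8: +2·2° lon, +8·1° lat → SW at lon -136°, lat -12°.
Cell spans 2° lon × 1° lat.
south 12.000° S, north 11.000° S.

12.000° S, 11.000° S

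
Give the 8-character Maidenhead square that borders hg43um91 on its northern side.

HG43um92

Latitude extended square 1; +1 → 2.
The longitude characters are unchanged.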